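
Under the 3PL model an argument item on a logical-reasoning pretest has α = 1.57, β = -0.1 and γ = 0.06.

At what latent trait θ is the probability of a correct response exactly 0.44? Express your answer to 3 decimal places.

-0.347

P(θ) = γ + (1 − γ) · 1 / (1 + exp(−α(θ − β)))
Remove guessing floor: (0.44 − 0.06)/(1 − 0.06) = 0.4043
logit = ln(0.4043/0.5957) = -0.3878
θ = β + logit/(α) = -0.1 + (-0.3878)/1.5700 = -0.3470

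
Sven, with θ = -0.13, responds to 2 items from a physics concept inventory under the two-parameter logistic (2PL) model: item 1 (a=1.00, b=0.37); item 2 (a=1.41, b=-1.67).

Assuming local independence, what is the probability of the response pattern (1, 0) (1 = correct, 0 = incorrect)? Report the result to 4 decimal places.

0.0386

P(θ) = 1 / (1 + exp(−a(θ − b)))
P_1 = 1/(1+e^{0.5000}) = 0.3775
P_2 = 1/(1+e^{-2.1714}) = 0.8977
L = P_1 × (1−P_2) = 0.3775 × 0.1023 = 0.03864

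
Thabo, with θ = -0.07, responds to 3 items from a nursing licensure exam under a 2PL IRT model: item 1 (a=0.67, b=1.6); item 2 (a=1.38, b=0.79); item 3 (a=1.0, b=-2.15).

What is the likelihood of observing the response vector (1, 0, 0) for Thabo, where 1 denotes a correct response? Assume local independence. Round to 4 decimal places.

P(θ) = 1 / (1 + exp(−a(θ − b)))
P_1 = 1/(1+e^{1.1189}) = 0.2462
P_2 = 1/(1+e^{1.1868}) = 0.2338
P_3 = 1/(1+e^{-2.0800}) = 0.8889
L = P_1 × (1−P_2) × (1−P_3) = 0.2462 × 0.7662 × 0.1111 = 0.02095

0.0209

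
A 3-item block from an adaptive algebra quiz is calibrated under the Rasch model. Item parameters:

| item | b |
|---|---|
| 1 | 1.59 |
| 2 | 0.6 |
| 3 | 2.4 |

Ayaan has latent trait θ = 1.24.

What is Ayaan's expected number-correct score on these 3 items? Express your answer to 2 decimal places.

P(θ) = 1 / (1 + exp(−(θ − b)))
P_1 = 1/(1+e^{0.3500}) = 0.4134
P_2 = 1/(1+e^{-0.6400}) = 0.6548
P_3 = 1/(1+e^{1.1600}) = 0.2387
E[score] = 0.4134 + 0.6548 + 0.2387 = 1.3068

1.31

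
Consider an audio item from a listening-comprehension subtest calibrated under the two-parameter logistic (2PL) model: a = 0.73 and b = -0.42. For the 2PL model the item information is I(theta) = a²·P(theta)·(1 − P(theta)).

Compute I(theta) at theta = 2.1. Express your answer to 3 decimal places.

0.063

P = 1/(1+e^{-1.8396}) = 0.8629
P(1−P) = 0.8629 × 0.1371 = 0.1183
I = a² × P(1−P) = 0.73² × 0.1183 = 0.06304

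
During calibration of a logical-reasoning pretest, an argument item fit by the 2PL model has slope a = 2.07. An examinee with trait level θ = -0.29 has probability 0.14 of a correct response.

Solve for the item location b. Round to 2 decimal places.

0.59

P(θ) = 1 / (1 + exp(−a(θ − b)))
logit(0.14) = ln(0.14/0.86) = -1.8153
b = θ − logit/(a) = -0.29 − (-1.8153)/2.0700 = 0.5870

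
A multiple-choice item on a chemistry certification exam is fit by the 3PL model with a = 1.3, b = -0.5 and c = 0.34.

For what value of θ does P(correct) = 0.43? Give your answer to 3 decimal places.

P(θ) = c + (1 − c) · 1 / (1 + exp(−a(θ − b)))
Remove guessing floor: (0.43 − 0.34)/(1 − 0.34) = 0.1364
logit = ln(0.1364/0.8636) = -1.8458
θ = b + logit/(a) = -0.5 + (-1.8458)/1.3000 = -1.9199

-1.920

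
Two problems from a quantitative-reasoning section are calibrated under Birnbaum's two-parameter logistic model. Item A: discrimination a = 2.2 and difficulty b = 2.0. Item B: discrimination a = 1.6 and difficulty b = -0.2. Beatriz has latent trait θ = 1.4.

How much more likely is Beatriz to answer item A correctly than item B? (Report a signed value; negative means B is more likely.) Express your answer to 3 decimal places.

-0.717

P(θ) = 1 / (1 + exp(−a(θ − b)))
P_A = 0.2108
P_B = 0.9282
P_A − P_B = -0.7174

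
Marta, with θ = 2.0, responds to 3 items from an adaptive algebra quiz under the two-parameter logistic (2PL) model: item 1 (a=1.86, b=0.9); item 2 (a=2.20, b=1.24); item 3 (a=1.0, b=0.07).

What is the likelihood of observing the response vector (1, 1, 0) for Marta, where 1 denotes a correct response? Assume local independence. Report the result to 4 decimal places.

P(θ) = 1 / (1 + exp(−a(θ − b)))
P_1 = 1/(1+e^{-2.0460}) = 0.8855
P_2 = 1/(1+e^{-1.6720}) = 0.8418
P_3 = 1/(1+e^{-1.9300}) = 0.8732
L = P_1 × P_2 × (1−P_3) = 0.8855 × 0.8418 × 0.1268 = 0.09449

0.0945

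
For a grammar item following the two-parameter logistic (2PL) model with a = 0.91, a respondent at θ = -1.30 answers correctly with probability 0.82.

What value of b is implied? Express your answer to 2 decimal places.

P(θ) = 1 / (1 + exp(−a(θ − b)))
logit(0.82) = ln(0.82/0.18) = 1.5163
b = θ − logit/(a) = -1.30 − 1.5163/0.9100 = -2.9663

-2.97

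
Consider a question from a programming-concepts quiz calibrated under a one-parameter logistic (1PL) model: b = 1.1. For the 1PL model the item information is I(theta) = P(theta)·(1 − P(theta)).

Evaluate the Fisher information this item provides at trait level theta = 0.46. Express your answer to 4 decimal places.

0.2261

P = 1/(1+e^{0.6400}) = 0.3452
P(1−P) = 0.3452 × 0.6548 = 0.2261
I = P(1−P) = 0.22605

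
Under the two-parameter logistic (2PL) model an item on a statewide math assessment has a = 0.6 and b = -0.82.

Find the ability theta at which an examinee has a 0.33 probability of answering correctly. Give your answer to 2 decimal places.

-2.00

P(theta) = 1 / (1 + exp(−a(theta − b)))
logit = ln(0.3300/0.6700) = -0.7082
theta = b + logit/(a) = -0.82 + (-0.7082)/0.6000 = -2.0003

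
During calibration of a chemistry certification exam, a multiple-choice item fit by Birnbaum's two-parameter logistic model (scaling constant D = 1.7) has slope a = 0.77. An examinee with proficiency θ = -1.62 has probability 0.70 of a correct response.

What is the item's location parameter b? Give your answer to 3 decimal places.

-2.267

P(θ) = 1 / (1 + exp(−D·a(θ − b)))
logit(0.70) = ln(0.70/0.30) = 0.8473
b = θ − logit/(1.7·a) = -1.62 − 0.8473/1.3090 = -2.2673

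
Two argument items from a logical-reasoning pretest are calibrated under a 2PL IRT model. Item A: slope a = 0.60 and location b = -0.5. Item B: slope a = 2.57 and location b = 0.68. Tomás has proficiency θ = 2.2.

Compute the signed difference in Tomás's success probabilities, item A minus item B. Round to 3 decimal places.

P(θ) = 1 / (1 + exp(−a(θ − b)))
P_A = 0.8348
P_B = 0.9803
P_A − P_B = -0.1455

-0.145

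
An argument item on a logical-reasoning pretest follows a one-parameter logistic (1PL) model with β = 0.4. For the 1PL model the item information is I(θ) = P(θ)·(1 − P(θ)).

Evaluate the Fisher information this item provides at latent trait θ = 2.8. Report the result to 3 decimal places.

P = 1/(1+e^{-2.4000}) = 0.9168
P(1−P) = 0.9168 × 0.0832 = 0.0763
I = P(1−P) = 0.07625

0.076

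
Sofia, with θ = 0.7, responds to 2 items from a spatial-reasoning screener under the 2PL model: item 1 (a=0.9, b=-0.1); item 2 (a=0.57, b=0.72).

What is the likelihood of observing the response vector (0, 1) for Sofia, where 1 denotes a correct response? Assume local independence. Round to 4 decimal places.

P(θ) = 1 / (1 + exp(−a(θ − b)))
P_1 = 1/(1+e^{-0.7200}) = 0.6726
P_2 = 1/(1+e^{0.0114}) = 0.4972
L = (1−P_1) × P_2 = 0.3274 × 0.4972 = 0.16276

0.1628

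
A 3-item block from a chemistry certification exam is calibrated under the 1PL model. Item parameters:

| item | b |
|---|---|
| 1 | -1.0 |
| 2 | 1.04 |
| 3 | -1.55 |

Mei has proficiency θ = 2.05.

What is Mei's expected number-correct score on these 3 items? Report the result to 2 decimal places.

P(θ) = 1 / (1 + exp(−(θ − b)))
P_1 = 1/(1+e^{-3.0500}) = 0.9548
P_2 = 1/(1+e^{-1.0100}) = 0.7330
P_3 = 1/(1+e^{-3.6000}) = 0.9734
E[score] = 0.9548 + 0.7330 + 0.9734 = 2.6612

2.66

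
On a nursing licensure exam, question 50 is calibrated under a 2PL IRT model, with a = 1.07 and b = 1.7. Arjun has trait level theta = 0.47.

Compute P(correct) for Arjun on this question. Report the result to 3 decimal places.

P(theta) = 1 / (1 + exp(−a(theta − b)))
Exponent: 1.07 × (0.47 − 1.7) = -1.3161
1/(1 + e^{1.3161}) = 0.2115

0.211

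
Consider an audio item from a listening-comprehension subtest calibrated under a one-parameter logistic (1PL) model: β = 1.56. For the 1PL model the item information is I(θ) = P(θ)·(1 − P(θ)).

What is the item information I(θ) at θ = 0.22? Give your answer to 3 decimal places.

P = 1/(1+e^{1.3400}) = 0.2075
P(1−P) = 0.2075 × 0.7925 = 0.1644
I = P(1−P) = 0.16445

0.164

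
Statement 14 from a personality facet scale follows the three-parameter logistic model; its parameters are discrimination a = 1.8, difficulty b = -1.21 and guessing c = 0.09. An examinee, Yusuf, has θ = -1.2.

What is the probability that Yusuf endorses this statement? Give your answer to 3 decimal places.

P(θ) = c + (1 − c) · 1 / (1 + exp(−a(θ − b)))
Exponent: 1.8 × (-1.2 − (-1.21)) = 0.0180
1/(1 + e^{-0.0180}) = 0.5045
P = 0.09 + 0.91 × 0.5045 = 0.5491

0.549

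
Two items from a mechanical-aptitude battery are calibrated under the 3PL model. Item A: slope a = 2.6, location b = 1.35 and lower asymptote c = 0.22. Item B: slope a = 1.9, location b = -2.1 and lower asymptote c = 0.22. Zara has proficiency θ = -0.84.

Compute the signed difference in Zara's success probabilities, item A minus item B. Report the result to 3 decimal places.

P(θ) = c + (1 − c) · 1 / (1 + exp(−a(θ − b)))
P_A = 0.2226
P_B = 0.9348
P_A − P_B = -0.7122

-0.712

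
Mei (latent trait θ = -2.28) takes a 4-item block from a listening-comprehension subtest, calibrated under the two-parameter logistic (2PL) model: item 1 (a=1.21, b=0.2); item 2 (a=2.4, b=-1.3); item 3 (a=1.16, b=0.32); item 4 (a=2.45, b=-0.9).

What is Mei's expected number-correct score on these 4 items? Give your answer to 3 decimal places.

P(θ) = 1 / (1 + exp(−a(θ − b)))
P_1 = 1/(1+e^{3.0008}) = 0.0474
P_2 = 1/(1+e^{2.3520}) = 0.0869
P_3 = 1/(1+e^{3.0160}) = 0.0467
P_4 = 1/(1+e^{3.3810}) = 0.0329
E[score] = 0.0474 + 0.0869 + 0.0467 + 0.0329 = 0.2139

0.214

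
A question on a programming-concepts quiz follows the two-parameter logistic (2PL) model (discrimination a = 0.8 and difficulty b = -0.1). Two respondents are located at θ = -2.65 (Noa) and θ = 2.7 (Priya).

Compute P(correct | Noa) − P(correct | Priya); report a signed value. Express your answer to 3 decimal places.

P(θ) = 1 / (1 + exp(−a(θ − b)))
P(Noa) = 0.1151  [exponent -2.0400]
P(Priya) = 0.9038  [exponent 2.2400]
Difference = 0.1151 − 0.9038 = -0.7887

-0.789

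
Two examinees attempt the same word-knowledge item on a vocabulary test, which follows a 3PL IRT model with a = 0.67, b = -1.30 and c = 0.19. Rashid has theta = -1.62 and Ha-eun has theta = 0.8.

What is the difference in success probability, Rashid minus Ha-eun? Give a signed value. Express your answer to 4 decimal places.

-0.2889

P(theta) = c + (1 − c) · 1 / (1 + exp(−a(theta − b)))
P(Rashid) = 0.5517  [exponent -0.2144]
P(Ha-eun) = 0.8407  [exponent 1.4070]
Difference = 0.5517 − 0.8407 = -0.2889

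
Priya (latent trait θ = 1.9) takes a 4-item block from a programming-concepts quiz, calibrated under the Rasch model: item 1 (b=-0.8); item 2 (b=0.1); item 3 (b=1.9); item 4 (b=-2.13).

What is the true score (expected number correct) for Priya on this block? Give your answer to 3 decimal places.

P(θ) = 1 / (1 + exp(−(θ − b)))
P_1 = 1/(1+e^{-2.7000}) = 0.9370
P_2 = 1/(1+e^{-1.8000}) = 0.8581
P_3 = 1/(1+e^{0.0000}) = 0.5000
P_4 = 1/(1+e^{-4.0300}) = 0.9825
E[score] = 0.9370 + 0.8581 + 0.5000 + 0.9825 = 3.2777

3.278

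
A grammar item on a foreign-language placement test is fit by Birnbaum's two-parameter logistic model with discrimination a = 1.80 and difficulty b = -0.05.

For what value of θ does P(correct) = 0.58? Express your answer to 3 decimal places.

P(θ) = 1 / (1 + exp(−a(θ − b)))
logit = ln(0.5800/0.4200) = 0.3228
θ = b + logit/(a) = -0.05 + 0.3228/1.8000 = 0.1293

0.129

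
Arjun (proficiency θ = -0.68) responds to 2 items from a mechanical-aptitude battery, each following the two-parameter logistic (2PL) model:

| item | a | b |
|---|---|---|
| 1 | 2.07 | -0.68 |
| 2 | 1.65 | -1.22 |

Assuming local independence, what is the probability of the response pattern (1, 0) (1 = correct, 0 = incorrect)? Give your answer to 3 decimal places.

0.145

P(θ) = 1 / (1 + exp(−a(θ − b)))
P_1 = 1/(1+e^{0.0000}) = 0.5000
P_2 = 1/(1+e^{-0.8910}) = 0.7091
L = P_1 × (1−P_2) = 0.5000 × 0.2909 = 0.14545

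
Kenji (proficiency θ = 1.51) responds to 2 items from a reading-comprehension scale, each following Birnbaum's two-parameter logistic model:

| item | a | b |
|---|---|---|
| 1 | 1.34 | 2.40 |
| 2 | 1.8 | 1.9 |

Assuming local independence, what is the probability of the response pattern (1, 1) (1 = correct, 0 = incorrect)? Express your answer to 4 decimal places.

0.0771

P(θ) = 1 / (1 + exp(−a(θ − b)))
P_1 = 1/(1+e^{1.1926}) = 0.2328
P_2 = 1/(1+e^{0.7020}) = 0.3314
L = P_1 × P_2 = 0.2328 × 0.3314 = 0.07714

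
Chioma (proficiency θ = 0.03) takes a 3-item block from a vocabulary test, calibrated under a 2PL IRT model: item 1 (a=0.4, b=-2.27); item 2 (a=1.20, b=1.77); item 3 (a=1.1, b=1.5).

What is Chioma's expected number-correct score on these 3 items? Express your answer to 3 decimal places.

0.991

P(θ) = 1 / (1 + exp(−a(θ − b)))
P_1 = 1/(1+e^{-0.9200}) = 0.7150
P_2 = 1/(1+e^{2.0880}) = 0.1103
P_3 = 1/(1+e^{1.6170}) = 0.1656
E[score] = 0.7150 + 0.1103 + 0.1656 = 0.9909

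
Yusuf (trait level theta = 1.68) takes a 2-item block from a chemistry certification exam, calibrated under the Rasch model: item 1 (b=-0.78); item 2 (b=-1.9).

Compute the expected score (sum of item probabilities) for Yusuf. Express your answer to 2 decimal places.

P(theta) = 1 / (1 + exp(−(theta − b)))
P_1 = 1/(1+e^{-2.4600}) = 0.9213
P_2 = 1/(1+e^{-3.5800}) = 0.9729
E[score] = 0.9213 + 0.9729 = 1.8942

1.89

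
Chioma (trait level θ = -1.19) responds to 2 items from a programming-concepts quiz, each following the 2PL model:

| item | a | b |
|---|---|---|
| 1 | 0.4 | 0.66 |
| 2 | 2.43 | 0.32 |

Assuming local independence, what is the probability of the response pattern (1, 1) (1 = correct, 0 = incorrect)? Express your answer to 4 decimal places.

P(θ) = 1 / (1 + exp(−a(θ − b)))
P_1 = 1/(1+e^{0.7400}) = 0.3230
P_2 = 1/(1+e^{3.6693}) = 0.0249
L = P_1 × P_2 = 0.3230 × 0.0249 = 0.00803

0.0080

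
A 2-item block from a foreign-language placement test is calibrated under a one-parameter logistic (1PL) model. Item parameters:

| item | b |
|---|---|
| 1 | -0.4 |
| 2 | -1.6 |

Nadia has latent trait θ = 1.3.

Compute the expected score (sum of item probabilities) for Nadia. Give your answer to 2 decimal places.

P(θ) = 1 / (1 + exp(−(θ − b)))
P_1 = 1/(1+e^{-1.7000}) = 0.8455
P_2 = 1/(1+e^{-2.9000}) = 0.9478
E[score] = 0.8455 + 0.9478 = 1.7934

1.79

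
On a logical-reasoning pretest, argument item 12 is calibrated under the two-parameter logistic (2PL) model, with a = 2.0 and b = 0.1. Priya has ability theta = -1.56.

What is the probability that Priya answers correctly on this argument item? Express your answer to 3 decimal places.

P(theta) = 1 / (1 + exp(−a(theta − b)))
Exponent: 2.0 × (-1.56 − 0.1) = -3.3200
1/(1 + e^{3.3200}) = 0.0349

0.035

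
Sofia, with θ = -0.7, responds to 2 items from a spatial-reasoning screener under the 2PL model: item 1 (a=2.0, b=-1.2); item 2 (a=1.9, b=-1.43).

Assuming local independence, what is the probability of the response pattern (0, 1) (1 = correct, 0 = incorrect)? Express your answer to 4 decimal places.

P(θ) = 1 / (1 + exp(−a(θ − b)))
P_1 = 1/(1+e^{-1.0000}) = 0.7311
P_2 = 1/(1+e^{-1.3870}) = 0.8001
L = (1−P_1) × P_2 = 0.2689 × 0.8001 = 0.21518

0.2152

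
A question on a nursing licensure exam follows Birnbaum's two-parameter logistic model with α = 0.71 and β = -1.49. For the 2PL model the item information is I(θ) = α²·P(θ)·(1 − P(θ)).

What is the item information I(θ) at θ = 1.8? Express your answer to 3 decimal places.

P = 1/(1+e^{-2.3359}) = 0.9118
P(1−P) = 0.9118 × 0.0882 = 0.0804
I = α² × P(1−P) = 0.71² × 0.0804 = 0.04054

0.041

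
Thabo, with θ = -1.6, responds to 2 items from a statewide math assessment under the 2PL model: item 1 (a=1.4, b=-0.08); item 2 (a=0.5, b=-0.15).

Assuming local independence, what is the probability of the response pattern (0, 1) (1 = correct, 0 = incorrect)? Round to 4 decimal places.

P(θ) = 1 / (1 + exp(−a(θ − b)))
P_1 = 1/(1+e^{2.1280}) = 0.1064
P_2 = 1/(1+e^{0.7250}) = 0.3263
L = (1−P_1) × P_2 = 0.8936 × 0.3263 = 0.29157

0.2916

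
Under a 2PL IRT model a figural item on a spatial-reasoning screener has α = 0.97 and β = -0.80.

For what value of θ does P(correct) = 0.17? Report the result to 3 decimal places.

P(θ) = 1 / (1 + exp(−α(θ − β)))
logit = ln(0.1700/0.8300) = -1.5856
θ = β + logit/(α) = -0.80 + (-1.5856)/0.9700 = -2.4347

-2.435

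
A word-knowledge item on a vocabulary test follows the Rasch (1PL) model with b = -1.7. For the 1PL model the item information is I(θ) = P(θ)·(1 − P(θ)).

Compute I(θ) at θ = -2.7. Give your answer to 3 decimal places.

P = 1/(1+e^{1.0000}) = 0.2689
P(1−P) = 0.2689 × 0.7311 = 0.1966
I = P(1−P) = 0.19661

0.197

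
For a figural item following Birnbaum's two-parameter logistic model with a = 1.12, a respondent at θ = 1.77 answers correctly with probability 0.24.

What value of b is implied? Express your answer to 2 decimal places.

2.80

P(θ) = 1 / (1 + exp(−a(θ − b)))
logit(0.24) = ln(0.24/0.76) = -1.1527
b = θ − logit/(a) = 1.77 − (-1.1527)/1.1200 = 2.7992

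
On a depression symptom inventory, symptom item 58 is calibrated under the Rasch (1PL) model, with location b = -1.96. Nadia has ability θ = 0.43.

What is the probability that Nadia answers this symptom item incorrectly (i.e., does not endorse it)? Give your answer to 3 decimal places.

0.084

P(θ) = 1 / (1 + exp(−(θ − b)))
Exponent: (0.43 − (-1.96)) = 2.3900
1/(1 + e^{-2.3900}) = 0.9161
P = 0.9161
P(incorrect) = 1 − 0.9161 = 0.0839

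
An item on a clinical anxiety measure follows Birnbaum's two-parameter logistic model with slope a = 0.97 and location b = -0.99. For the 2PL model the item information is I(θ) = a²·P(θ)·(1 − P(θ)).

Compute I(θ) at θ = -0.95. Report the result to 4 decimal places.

0.2351

P = 1/(1+e^{-0.0388}) = 0.5097
P(1−P) = 0.5097 × 0.4903 = 0.2499
I = a² × P(1−P) = 0.97² × 0.2499 = 0.23514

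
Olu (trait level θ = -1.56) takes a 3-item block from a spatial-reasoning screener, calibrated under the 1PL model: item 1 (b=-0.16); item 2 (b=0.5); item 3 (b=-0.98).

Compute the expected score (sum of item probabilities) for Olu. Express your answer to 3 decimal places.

0.670

P(θ) = 1 / (1 + exp(−(θ − b)))
P_1 = 1/(1+e^{1.4000}) = 0.1978
P_2 = 1/(1+e^{2.0600}) = 0.1130
P_3 = 1/(1+e^{0.5800}) = 0.3589
E[score] = 0.1978 + 0.1130 + 0.3589 = 0.6698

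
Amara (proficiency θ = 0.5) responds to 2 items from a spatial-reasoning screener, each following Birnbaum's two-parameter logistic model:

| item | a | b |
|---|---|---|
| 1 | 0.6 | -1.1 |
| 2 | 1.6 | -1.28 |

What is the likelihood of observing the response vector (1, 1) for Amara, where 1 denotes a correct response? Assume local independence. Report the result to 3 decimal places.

P(θ) = 1 / (1 + exp(−a(θ − b)))
P_1 = 1/(1+e^{-0.9600}) = 0.7231
P_2 = 1/(1+e^{-2.8480}) = 0.9452
L = P_1 × P_2 = 0.7231 × 0.9452 = 0.68351

0.684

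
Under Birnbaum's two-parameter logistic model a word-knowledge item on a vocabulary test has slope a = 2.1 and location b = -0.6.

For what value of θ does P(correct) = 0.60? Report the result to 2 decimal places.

-0.41

P(θ) = 1 / (1 + exp(−a(θ − b)))
logit = ln(0.6000/0.4000) = 0.4055
θ = b + logit/(a) = -0.6 + 0.4055/2.1000 = -0.4069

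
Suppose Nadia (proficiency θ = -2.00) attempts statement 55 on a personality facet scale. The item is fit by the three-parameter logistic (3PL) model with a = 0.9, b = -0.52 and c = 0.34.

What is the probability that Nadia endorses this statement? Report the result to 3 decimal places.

0.478

P(θ) = c + (1 − c) · 1 / (1 + exp(−a(θ − b)))
Exponent: 0.9 × (-2.00 − (-0.52)) = -1.3320
1/(1 + e^{1.3320}) = 0.2088
P = 0.34 + 0.66 × 0.2088 = 0.4778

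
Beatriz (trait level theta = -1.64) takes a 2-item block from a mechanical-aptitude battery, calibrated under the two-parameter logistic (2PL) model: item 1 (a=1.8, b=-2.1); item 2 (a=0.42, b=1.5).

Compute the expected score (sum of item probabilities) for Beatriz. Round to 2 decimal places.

0.91

P(theta) = 1 / (1 + exp(−a(theta − b)))
P_1 = 1/(1+e^{-0.8280}) = 0.6959
P_2 = 1/(1+e^{1.3188}) = 0.2110
E[score] = 0.6959 + 0.2110 = 0.9069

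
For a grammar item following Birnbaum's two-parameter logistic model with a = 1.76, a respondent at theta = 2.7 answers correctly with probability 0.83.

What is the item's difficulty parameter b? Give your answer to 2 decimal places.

P(theta) = 1 / (1 + exp(−a(theta − b)))
logit(0.83) = ln(0.83/0.17) = 1.5856
b = theta − logit/(a) = 2.7 − 1.5856/1.7600 = 1.7991

1.80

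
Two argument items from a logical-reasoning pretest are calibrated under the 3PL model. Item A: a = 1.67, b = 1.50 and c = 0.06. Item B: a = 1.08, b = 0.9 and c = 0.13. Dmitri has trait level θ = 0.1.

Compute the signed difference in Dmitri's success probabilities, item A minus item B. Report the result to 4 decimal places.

-0.2452

P(θ) = c + (1 − c) · 1 / (1 + exp(−a(θ − b)))
P_A = 0.1427
P_B = 0.3880
P_A − P_B = -0.2452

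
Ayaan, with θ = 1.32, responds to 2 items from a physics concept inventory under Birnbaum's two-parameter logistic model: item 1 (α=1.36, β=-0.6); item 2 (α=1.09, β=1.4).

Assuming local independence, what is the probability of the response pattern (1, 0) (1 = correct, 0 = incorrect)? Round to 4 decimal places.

0.4861

P(θ) = 1 / (1 + exp(−α(θ − β)))
P_1 = 1/(1+e^{-2.6112}) = 0.9316
P_2 = 1/(1+e^{0.0872}) = 0.4782
L = P_1 × (1−P_2) = 0.9316 × 0.5218 = 0.48609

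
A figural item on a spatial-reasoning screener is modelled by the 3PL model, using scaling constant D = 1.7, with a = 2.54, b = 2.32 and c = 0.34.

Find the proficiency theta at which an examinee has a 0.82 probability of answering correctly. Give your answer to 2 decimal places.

2.55

P(theta) = c + (1 − c) · 1 / (1 + exp(−D·a(theta − b)))
Remove guessing floor: (0.82 − 0.34)/(1 − 0.34) = 0.7273
logit = ln(0.7273/0.2727) = 0.9808
theta = b + logit/(1.7·a) = 2.32 + 0.9808/4.3180 = 2.5471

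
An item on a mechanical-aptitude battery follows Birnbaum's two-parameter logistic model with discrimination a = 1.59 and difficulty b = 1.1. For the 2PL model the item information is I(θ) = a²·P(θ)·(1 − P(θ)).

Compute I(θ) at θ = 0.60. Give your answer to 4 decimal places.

P = 1/(1+e^{0.7950}) = 0.3111
P(1−P) = 0.3111 × 0.6889 = 0.2143
I = a² × P(1−P) = 1.59² × 0.2143 = 0.54181

0.5418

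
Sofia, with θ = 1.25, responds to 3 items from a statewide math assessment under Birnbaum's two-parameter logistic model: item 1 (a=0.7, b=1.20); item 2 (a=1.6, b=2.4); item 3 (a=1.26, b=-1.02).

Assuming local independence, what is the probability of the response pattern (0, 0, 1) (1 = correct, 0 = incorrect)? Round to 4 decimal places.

P(θ) = 1 / (1 + exp(−a(θ − b)))
P_1 = 1/(1+e^{-0.0350}) = 0.5087
P_2 = 1/(1+e^{1.8400}) = 0.1371
P_3 = 1/(1+e^{-2.8602}) = 0.9458
L = (1−P_1) × (1−P_2) × P_3 = 0.4913 × 0.8629 × 0.9458 = 0.40097

0.4010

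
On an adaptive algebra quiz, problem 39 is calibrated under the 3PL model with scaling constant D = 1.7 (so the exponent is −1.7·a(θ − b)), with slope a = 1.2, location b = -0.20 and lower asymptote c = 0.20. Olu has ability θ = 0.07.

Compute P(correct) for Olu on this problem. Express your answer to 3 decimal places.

P(θ) = c + (1 − c) · 1 / (1 + exp(−D·a(θ − b)))
Exponent: 1.7 × 1.2 × (0.07 − (-0.20)) = 0.5508
1/(1 + e^{-0.5508}) = 0.6343
P = 0.20 + 0.80 × 0.6343 = 0.7075

0.707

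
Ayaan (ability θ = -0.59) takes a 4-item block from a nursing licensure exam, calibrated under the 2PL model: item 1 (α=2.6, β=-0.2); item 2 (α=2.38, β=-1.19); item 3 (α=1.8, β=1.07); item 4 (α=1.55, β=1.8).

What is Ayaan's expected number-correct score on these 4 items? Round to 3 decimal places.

1.145

P(θ) = 1 / (1 + exp(−α(θ − β)))
P_1 = 1/(1+e^{1.0140}) = 0.2662
P_2 = 1/(1+e^{-1.4280}) = 0.8066
P_3 = 1/(1+e^{2.9880}) = 0.0480
P_4 = 1/(1+e^{3.7045}) = 0.0240
E[score] = 0.2662 + 0.8066 + 0.0480 + 0.0240 = 1.1448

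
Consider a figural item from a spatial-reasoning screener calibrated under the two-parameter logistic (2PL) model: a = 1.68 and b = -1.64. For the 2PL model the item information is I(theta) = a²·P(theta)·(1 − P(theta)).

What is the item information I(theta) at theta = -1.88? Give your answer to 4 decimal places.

P = 1/(1+e^{0.4032}) = 0.4005
P(1−P) = 0.4005 × 0.5995 = 0.2401
I = a² × P(1−P) = 1.68² × 0.2401 = 0.67768

0.6777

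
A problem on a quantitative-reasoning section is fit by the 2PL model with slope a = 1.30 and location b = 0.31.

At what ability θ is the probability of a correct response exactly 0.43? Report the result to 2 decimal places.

P(θ) = 1 / (1 + exp(−a(θ − b)))
logit = ln(0.4300/0.5700) = -0.2819
θ = b + logit/(a) = 0.31 + (-0.2819)/1.3000 = 0.0932

0.09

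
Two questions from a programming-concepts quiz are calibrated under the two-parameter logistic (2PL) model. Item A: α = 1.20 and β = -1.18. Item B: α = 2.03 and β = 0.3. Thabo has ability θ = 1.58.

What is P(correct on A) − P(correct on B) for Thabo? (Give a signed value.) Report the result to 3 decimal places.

P(θ) = 1 / (1 + exp(−α(θ − β)))
P_A = 0.9648
P_B = 0.9308
P_A − P_B = 0.0341

0.034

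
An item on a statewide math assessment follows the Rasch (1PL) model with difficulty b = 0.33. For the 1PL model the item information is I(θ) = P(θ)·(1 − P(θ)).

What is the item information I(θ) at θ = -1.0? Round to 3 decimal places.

P = 1/(1+e^{1.3300}) = 0.2092
P(1−P) = 0.2092 × 0.7908 = 0.1654
I = P(1−P) = 0.16541

0.165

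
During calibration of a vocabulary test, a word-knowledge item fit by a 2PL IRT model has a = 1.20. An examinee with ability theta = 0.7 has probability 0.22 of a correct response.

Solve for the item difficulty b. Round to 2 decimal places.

P(theta) = 1 / (1 + exp(−a(theta − b)))
logit(0.22) = ln(0.22/0.78) = -1.2657
b = theta − logit/(a) = 0.7 − (-1.2657)/1.2000 = 1.7547

1.75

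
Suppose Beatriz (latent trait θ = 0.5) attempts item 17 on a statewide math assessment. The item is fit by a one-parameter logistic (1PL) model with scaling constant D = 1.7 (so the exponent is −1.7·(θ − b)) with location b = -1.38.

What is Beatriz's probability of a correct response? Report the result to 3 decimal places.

P(θ) = 1 / (1 + exp(−D·(θ − b)))
Exponent: 1.7 × (0.5 − (-1.38)) = 3.1960
1/(1 + e^{-3.1960}) = 0.9607
P = 0.9607

0.961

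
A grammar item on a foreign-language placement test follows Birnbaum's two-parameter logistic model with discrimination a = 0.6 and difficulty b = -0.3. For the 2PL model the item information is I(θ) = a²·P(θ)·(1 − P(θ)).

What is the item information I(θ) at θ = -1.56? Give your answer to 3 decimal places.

0.078

P = 1/(1+e^{0.7560}) = 0.3195
P(1−P) = 0.3195 × 0.6805 = 0.2174
I = a² × P(1−P) = 0.6² × 0.2174 = 0.07827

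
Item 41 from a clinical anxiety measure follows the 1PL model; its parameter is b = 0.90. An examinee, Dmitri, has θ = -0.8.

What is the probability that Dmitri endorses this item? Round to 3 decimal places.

0.154

P(θ) = 1 / (1 + exp(−(θ − b)))
Exponent: (-0.8 − 0.90) = -1.7000
1/(1 + e^{1.7000}) = 0.1545
P = 0.1545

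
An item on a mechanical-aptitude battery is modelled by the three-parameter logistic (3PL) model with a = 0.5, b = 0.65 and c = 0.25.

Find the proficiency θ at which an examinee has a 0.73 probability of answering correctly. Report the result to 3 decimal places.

P(θ) = c + (1 − c) · 1 / (1 + exp(−a(θ − b)))
Remove guessing floor: (0.73 − 0.25)/(1 − 0.25) = 0.6400
logit = ln(0.6400/0.3600) = 0.5754
θ = b + logit/(a) = 0.65 + 0.5754/0.5000 = 1.8007

1.801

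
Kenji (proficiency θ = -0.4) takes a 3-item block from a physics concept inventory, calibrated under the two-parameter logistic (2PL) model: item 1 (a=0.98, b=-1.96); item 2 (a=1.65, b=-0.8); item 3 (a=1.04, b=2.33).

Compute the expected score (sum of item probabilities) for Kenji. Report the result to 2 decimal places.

1.54

P(θ) = 1 / (1 + exp(−a(θ − b)))
P_1 = 1/(1+e^{-1.5288}) = 0.8218
P_2 = 1/(1+e^{-0.6600}) = 0.6593
P_3 = 1/(1+e^{2.8392}) = 0.0552
E[score] = 0.8218 + 0.6593 + 0.0552 = 1.5363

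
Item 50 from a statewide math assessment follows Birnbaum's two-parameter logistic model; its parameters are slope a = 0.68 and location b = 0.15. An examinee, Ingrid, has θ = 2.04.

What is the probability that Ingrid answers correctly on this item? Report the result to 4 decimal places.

0.7833

P(θ) = 1 / (1 + exp(−a(θ − b)))
Exponent: 0.68 × (2.04 − 0.15) = 1.2852
1/(1 + e^{-1.2852}) = 0.7833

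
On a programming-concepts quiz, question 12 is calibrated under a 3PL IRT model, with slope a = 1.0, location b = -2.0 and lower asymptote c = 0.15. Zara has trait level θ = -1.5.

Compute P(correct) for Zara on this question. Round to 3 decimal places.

P(θ) = c + (1 − c) · 1 / (1 + exp(−a(θ − b)))
Exponent: 1.0 × (-1.5 − (-2.0)) = 0.5000
1/(1 + e^{-0.5000}) = 0.6225
P = 0.15 + 0.85 × 0.6225 = 0.6791

0.679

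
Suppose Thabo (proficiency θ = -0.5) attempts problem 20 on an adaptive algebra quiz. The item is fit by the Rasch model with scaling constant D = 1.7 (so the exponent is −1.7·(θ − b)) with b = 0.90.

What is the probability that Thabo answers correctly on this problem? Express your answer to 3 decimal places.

0.085

P(θ) = 1 / (1 + exp(−D·(θ − b)))
Exponent: 1.7 × (-0.5 − 0.90) = -2.3800
1/(1 + e^{2.3800}) = 0.0847
P = 0.0847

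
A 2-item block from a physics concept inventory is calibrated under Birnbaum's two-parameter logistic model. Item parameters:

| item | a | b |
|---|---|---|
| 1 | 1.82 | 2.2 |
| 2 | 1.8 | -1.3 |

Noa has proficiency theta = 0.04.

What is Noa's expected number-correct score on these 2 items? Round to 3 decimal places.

0.937

P(theta) = 1 / (1 + exp(−a(theta − b)))
P_1 = 1/(1+e^{3.9312}) = 0.0192
P_2 = 1/(1+e^{-2.4120}) = 0.9177
E[score] = 0.0192 + 0.9177 = 0.9370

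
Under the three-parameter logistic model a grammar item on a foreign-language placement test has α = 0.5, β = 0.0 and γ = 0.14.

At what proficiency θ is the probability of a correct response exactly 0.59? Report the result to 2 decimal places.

P(θ) = γ + (1 − γ) · 1 / (1 + exp(−α(θ − β)))
Remove guessing floor: (0.59 − 0.14)/(1 − 0.14) = 0.5233
logit = ln(0.5233/0.4767) = 0.0931
θ = β + logit/(α) = 0.0 + 0.0931/0.5000 = 0.1862

0.19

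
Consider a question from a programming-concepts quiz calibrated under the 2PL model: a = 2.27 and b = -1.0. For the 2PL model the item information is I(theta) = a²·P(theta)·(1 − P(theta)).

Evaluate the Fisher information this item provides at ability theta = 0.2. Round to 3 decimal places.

P = 1/(1+e^{-2.7240}) = 0.9384
P(1−P) = 0.9384 × 0.0616 = 0.0578
I = a² × P(1−P) = 2.27² × 0.0578 = 0.29774

0.298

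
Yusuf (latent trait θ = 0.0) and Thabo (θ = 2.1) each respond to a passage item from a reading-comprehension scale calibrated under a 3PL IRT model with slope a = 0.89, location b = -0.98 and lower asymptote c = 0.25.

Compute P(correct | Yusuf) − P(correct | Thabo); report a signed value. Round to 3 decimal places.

-0.176

P(θ) = c + (1 − c) · 1 / (1 + exp(−a(θ − b)))
P(Yusuf) = 0.7789  [exponent 0.8722]
P(Thabo) = 0.9546  [exponent 2.7412]
Difference = 0.7789 − 0.9546 = -0.1757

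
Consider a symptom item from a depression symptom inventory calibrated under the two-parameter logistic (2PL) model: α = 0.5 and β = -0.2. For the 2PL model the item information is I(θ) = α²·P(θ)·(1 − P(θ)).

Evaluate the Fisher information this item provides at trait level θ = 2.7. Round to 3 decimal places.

P = 1/(1+e^{-1.4500}) = 0.8100
P(1−P) = 0.8100 × 0.1900 = 0.1539
I = α² × P(1−P) = 0.5² × 0.1539 = 0.03848

0.038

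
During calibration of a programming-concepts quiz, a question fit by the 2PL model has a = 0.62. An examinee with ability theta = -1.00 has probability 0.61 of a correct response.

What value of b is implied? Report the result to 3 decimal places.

P(theta) = 1 / (1 + exp(−a(theta − b)))
logit(0.61) = ln(0.61/0.39) = 0.4473
b = theta − logit/(a) = -1.00 − 0.4473/0.6200 = -1.7215

-1.721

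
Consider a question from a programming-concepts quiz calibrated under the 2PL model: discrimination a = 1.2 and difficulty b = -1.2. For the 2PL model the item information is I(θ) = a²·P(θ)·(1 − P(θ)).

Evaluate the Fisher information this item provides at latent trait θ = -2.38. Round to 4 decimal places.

0.2263

P = 1/(1+e^{1.4160}) = 0.1953
P(1−P) = 0.1953 × 0.8047 = 0.1572
I = a² × P(1−P) = 1.2² × 0.1572 = 0.22630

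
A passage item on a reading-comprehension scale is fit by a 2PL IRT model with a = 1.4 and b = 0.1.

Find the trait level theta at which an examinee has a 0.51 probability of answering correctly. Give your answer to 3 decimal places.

P(theta) = 1 / (1 + exp(−a(theta − b)))
logit = ln(0.5100/0.4900) = 0.0400
theta = b + logit/(a) = 0.1 + 0.0400/1.4000 = 0.1286

0.129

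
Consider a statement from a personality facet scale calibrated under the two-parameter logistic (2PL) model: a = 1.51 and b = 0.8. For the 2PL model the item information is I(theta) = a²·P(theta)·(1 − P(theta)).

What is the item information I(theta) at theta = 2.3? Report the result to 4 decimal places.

P = 1/(1+e^{-2.2650}) = 0.9059
P(1−P) = 0.9059 × 0.0941 = 0.0852
I = a² × P(1−P) = 1.51² × 0.0852 = 0.19430

0.1943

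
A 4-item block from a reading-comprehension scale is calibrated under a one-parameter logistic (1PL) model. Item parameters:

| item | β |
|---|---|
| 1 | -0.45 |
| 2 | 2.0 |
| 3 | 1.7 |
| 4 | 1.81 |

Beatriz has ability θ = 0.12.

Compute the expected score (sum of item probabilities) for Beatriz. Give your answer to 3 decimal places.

1.098

P(θ) = 1 / (1 + exp(−(θ − β)))
P_1 = 1/(1+e^{-0.5700}) = 0.6388
P_2 = 1/(1+e^{1.8800}) = 0.1324
P_3 = 1/(1+e^{1.5800}) = 0.1708
P_4 = 1/(1+e^{1.6900}) = 0.1558
E[score] = 0.6388 + 0.1324 + 0.1708 + 0.1558 = 1.0977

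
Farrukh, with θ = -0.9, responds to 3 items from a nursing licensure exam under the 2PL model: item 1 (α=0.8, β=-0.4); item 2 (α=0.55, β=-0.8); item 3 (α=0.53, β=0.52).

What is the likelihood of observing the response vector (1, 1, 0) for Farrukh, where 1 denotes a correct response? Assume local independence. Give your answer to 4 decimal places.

P(θ) = 1 / (1 + exp(−α(θ − β)))
P_1 = 1/(1+e^{0.4000}) = 0.4013
P_2 = 1/(1+e^{0.0550}) = 0.4863
P_3 = 1/(1+e^{0.7526}) = 0.3203
L = P_1 × P_2 × (1−P_3) = 0.4013 × 0.4863 × 0.6797 = 0.13265

0.1326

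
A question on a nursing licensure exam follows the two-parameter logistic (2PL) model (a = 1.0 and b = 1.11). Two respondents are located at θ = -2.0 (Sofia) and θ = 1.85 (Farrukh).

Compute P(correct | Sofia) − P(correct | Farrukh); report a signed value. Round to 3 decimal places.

P(θ) = 1 / (1 + exp(−a(θ − b)))
P(Sofia) = 0.0427  [exponent -3.1100]
P(Farrukh) = 0.6770  [exponent 0.7400]
Difference = 0.0427 − 0.6770 = -0.6343

-0.634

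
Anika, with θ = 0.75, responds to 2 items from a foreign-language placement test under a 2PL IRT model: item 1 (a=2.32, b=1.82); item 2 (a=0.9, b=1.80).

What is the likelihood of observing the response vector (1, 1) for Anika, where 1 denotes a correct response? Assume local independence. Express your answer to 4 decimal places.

P(θ) = 1 / (1 + exp(−a(θ − b)))
P_1 = 1/(1+e^{2.4824}) = 0.0771
P_2 = 1/(1+e^{0.9450}) = 0.2799
L = P_1 × P_2 = 0.0771 × 0.2799 = 0.02158

0.0216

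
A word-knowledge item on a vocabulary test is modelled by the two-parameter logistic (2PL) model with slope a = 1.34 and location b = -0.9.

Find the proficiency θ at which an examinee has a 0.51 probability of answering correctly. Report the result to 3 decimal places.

P(θ) = 1 / (1 + exp(−a(θ − b)))
logit = ln(0.5100/0.4900) = 0.0400
θ = b + logit/(a) = -0.9 + 0.0400/1.3400 = -0.8701

-0.870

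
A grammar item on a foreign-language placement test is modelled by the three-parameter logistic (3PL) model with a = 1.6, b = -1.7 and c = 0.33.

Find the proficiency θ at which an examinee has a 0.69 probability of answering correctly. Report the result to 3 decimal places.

P(θ) = c + (1 − c) · 1 / (1 + exp(−a(θ − b)))
Remove guessing floor: (0.69 − 0.33)/(1 − 0.33) = 0.5373
logit = ln(0.5373/0.4627) = 0.1495
θ = b + logit/(a) = -1.7 + 0.1495/1.6000 = -1.6065

-1.607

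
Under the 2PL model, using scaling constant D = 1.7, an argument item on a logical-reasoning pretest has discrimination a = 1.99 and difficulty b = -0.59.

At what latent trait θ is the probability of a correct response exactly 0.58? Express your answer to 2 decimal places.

P(θ) = 1 / (1 + exp(−D·a(θ − b)))
logit = ln(0.5800/0.4200) = 0.3228
θ = b + logit/(1.7·a) = -0.59 + 0.3228/3.3830 = -0.4946

-0.49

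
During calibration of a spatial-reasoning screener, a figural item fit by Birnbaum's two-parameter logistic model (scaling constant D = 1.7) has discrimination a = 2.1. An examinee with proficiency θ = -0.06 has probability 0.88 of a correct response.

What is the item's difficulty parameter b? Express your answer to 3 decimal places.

-0.618

P(θ) = 1 / (1 + exp(−D·a(θ − b)))
logit(0.88) = ln(0.88/0.12) = 1.9924
b = θ − logit/(1.7·a) = -0.06 − 1.9924/3.5700 = -0.6181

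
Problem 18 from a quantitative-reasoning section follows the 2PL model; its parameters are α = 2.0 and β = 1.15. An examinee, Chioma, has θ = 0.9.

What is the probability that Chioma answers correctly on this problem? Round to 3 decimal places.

P(θ) = 1 / (1 + exp(−α(θ − β)))
Exponent: 2.0 × (0.9 − 1.15) = -0.5000
1/(1 + e^{0.5000}) = 0.3775

0.378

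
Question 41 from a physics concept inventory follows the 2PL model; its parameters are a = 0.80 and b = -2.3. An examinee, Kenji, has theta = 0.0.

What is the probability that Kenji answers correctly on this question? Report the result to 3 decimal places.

0.863

P(theta) = 1 / (1 + exp(−a(theta − b)))
Exponent: 0.80 × (0.0 − (-2.3)) = 1.8400
1/(1 + e^{-1.8400}) = 0.8629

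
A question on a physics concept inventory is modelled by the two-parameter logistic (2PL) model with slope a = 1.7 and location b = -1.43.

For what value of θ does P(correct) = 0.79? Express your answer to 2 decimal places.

-0.65

P(θ) = 1 / (1 + exp(−a(θ − b)))
logit = ln(0.7900/0.2100) = 1.3249
θ = b + logit/(a) = -1.43 + 1.3249/1.7000 = -0.6506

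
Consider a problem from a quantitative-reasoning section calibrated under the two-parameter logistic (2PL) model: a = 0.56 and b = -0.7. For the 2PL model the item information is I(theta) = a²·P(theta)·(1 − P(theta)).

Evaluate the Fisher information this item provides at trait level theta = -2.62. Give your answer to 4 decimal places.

0.0595

P = 1/(1+e^{1.0752}) = 0.2544
P(1−P) = 0.2544 × 0.7456 = 0.1897
I = a² × P(1−P) = 0.56² × 0.1897 = 0.05949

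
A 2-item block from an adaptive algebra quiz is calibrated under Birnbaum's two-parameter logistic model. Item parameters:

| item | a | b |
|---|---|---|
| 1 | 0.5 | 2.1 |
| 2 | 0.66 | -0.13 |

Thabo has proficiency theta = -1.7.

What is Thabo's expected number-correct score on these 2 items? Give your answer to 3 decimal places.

0.392

P(theta) = 1 / (1 + exp(−a(theta − b)))
P_1 = 1/(1+e^{1.9000}) = 0.1301
P_2 = 1/(1+e^{1.0362}) = 0.2619
E[score] = 0.1301 + 0.2619 = 0.3920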